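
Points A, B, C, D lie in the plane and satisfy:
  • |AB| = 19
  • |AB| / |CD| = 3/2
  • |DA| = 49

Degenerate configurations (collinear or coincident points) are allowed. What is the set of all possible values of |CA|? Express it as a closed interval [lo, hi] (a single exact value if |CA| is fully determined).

|CA| ∈ [109/3, 185/3]  (≈ [36.3333, 61.6667])

|AB| ∈ {19}
|AD| ∈ {49}
|CD| ∈ {38/3}
|BD| ∈ [30, 68]
|AC| ∈ [109/3, 185/3]
|BC| ∈ [52/3, 242/3]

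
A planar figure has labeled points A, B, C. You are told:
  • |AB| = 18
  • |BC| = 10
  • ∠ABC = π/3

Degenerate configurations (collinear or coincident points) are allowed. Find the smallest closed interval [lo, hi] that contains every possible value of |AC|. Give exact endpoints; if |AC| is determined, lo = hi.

|AC| = 2·√(61)  (≈ 15.6205)

|AB| ∈ {18}
|BC| ∈ {10}
|AC| ∈ {2·√(61)}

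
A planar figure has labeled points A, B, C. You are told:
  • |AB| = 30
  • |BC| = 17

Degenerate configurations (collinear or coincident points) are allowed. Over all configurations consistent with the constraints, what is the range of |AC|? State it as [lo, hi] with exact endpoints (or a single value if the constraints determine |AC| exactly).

|AB| ∈ {30}
|BC| ∈ {17}
|AC| ∈ [13, 47]

|AC| ∈ [13, 47]  (≈ [13.0000, 47.0000])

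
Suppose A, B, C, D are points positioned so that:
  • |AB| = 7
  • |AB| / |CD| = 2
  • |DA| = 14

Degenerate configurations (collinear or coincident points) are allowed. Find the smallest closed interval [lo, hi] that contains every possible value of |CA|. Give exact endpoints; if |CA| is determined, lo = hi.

|AB| ∈ {7}
|AD| ∈ {14}
|CD| ∈ {7/2}
|BD| ∈ [7, 21]
|AC| ∈ [21/2, 35/2]
|BC| ∈ [7/2, 49/2]

|CA| ∈ [21/2, 35/2]  (≈ [10.5000, 17.5000])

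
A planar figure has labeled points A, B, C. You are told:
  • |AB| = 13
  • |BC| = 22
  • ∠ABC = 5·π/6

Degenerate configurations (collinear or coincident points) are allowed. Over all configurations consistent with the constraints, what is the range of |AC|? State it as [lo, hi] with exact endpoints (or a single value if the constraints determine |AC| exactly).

|AC| = √(286·√(3) + 653)  (≈ 33.8876)

|AB| ∈ {13}
|BC| ∈ {22}
|AC| ∈ {√(286·√(3) + 653)}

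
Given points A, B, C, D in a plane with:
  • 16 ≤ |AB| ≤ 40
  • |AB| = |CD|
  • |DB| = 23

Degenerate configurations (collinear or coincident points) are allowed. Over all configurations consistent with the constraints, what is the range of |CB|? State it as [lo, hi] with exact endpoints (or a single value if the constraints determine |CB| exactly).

|AB| ∈ [16, 40]
|BD| ∈ {23}
|CD| ∈ [16, 40]
|AD| ∈ [0, 63]
|BC| ∈ [0, 63]
|AC| ∈ [0, 103]

|CB| ∈ [0, 63]  (≈ [0.0000, 63.0000])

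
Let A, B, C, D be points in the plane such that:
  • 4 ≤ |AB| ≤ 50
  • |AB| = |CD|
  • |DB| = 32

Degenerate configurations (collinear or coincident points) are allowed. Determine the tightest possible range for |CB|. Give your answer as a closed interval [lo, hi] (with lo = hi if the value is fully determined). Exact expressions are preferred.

|CB| ∈ [0, 82]  (≈ [0.0000, 82.0000])

|AB| ∈ [4, 50]
|BD| ∈ {32}
|CD| ∈ [4, 50]
|AD| ∈ [0, 82]
|BC| ∈ [0, 82]
|AC| ∈ [0, 132]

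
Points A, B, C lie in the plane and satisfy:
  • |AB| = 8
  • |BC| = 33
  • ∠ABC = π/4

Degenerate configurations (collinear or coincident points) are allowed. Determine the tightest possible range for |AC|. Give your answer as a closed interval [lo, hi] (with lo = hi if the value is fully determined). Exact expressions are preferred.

|AC| = √(1153 - 264·√(2))  (≈ 27.9222)

|AB| ∈ {8}
|BC| ∈ {33}
|AC| ∈ {√(1153 - 264·√(2))}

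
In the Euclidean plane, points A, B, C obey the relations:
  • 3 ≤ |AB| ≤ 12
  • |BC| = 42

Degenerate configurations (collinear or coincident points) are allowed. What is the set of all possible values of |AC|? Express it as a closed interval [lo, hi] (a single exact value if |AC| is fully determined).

|AC| ∈ [30, 54]  (≈ [30.0000, 54.0000])

|AB| ∈ [3, 12]
|BC| ∈ {42}
|AC| ∈ [30, 54]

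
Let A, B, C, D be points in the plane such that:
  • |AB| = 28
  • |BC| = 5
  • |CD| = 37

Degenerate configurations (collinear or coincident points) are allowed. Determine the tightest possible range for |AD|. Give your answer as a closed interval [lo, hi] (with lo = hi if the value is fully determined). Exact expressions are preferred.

|AB| ∈ {28}
|BC| ∈ {5}
|CD| ∈ {37}
|AC| ∈ [23, 33]
|BD| ∈ [32, 42]
|AD| ∈ [4, 70]

|AD| ∈ [4, 70]  (≈ [4.0000, 70.0000])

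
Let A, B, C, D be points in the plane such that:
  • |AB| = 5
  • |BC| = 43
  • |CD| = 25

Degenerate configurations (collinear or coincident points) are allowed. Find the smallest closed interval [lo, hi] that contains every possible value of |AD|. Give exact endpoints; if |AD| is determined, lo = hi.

|AD| ∈ [13, 73]  (≈ [13.0000, 73.0000])

|AB| ∈ {5}
|BC| ∈ {43}
|CD| ∈ {25}
|AC| ∈ [38, 48]
|BD| ∈ [18, 68]
|AD| ∈ [13, 73]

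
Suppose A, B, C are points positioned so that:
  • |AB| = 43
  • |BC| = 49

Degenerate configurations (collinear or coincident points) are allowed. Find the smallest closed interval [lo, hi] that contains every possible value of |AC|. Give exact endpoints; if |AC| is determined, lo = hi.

|AB| ∈ {43}
|BC| ∈ {49}
|AC| ∈ [6, 92]

|AC| ∈ [6, 92]  (≈ [6.0000, 92.0000])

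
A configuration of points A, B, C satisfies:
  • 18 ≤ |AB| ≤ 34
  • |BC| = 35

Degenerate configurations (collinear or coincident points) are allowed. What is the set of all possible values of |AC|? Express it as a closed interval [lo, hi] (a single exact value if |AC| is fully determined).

|AC| ∈ [1, 69]  (≈ [1.0000, 69.0000])

|AB| ∈ [18, 34]
|BC| ∈ {35}
|AC| ∈ [1, 69]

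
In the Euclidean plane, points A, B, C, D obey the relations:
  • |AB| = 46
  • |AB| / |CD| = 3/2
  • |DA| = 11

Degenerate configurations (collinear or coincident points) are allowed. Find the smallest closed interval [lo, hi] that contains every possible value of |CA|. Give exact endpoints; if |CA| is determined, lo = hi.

|CA| ∈ [59/3, 125/3]  (≈ [19.6667, 41.6667])

|AB| ∈ {46}
|AD| ∈ {11}
|CD| ∈ {92/3}
|BD| ∈ [35, 57]
|AC| ∈ [59/3, 125/3]
|BC| ∈ [13/3, 263/3]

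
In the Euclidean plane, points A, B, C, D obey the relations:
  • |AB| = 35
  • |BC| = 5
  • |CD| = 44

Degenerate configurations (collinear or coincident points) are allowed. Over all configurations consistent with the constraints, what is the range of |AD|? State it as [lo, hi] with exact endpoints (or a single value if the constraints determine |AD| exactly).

|AD| ∈ [4, 84]  (≈ [4.0000, 84.0000])

|AB| ∈ {35}
|BC| ∈ {5}
|CD| ∈ {44}
|AC| ∈ [30, 40]
|BD| ∈ [39, 49]
|AD| ∈ [4, 84]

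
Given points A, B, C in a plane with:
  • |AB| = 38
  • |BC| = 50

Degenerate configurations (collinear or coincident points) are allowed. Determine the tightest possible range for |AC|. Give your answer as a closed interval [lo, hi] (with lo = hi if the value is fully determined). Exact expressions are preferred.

|AC| ∈ [12, 88]  (≈ [12.0000, 88.0000])

|AB| ∈ {38}
|BC| ∈ {50}
|AC| ∈ [12, 88]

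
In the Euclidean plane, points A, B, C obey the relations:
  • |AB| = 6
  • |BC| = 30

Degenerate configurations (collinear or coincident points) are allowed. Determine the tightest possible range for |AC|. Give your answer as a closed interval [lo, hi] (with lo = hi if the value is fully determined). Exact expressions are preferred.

|AC| ∈ [24, 36]  (≈ [24.0000, 36.0000])

|AB| ∈ {6}
|BC| ∈ {30}
|AC| ∈ [24, 36]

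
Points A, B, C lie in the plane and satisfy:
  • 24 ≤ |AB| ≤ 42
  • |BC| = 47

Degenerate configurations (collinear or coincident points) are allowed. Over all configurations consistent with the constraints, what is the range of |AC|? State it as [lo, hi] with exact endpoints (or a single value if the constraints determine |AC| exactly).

|AB| ∈ [24, 42]
|BC| ∈ {47}
|AC| ∈ [5, 89]

|AC| ∈ [5, 89]  (≈ [5.0000, 89.0000])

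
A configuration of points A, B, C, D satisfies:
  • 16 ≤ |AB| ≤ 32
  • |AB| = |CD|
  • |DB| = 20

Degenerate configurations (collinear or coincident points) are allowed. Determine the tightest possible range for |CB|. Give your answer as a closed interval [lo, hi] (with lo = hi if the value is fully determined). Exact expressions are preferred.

|AB| ∈ [16, 32]
|BD| ∈ {20}
|CD| ∈ [16, 32]
|AD| ∈ [0, 52]
|BC| ∈ [0, 52]
|AC| ∈ [0, 84]

|CB| ∈ [0, 52]  (≈ [0.0000, 52.0000])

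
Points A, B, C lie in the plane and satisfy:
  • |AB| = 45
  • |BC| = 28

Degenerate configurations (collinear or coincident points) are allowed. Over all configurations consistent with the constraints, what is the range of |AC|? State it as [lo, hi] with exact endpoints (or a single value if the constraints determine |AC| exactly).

|AC| ∈ [17, 73]  (≈ [17.0000, 73.0000])

|AB| ∈ {45}
|BC| ∈ {28}
|AC| ∈ [17, 73]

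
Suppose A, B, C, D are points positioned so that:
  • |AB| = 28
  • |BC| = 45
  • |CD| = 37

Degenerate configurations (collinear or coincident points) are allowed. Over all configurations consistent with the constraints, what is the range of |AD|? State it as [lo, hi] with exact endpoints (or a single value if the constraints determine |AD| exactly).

|AD| ∈ [0, 110]  (≈ [0.0000, 110.0000])

|AB| ∈ {28}
|BC| ∈ {45}
|CD| ∈ {37}
|AC| ∈ [17, 73]
|BD| ∈ [8, 82]
|AD| ∈ [0, 110]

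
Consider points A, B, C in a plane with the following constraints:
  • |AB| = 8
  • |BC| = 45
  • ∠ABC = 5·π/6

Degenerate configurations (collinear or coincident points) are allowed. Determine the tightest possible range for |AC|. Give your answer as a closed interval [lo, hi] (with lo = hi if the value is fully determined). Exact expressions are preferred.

|AC| = √(360·√(3) + 2089)  (≈ 52.0820)

|AB| ∈ {8}
|BC| ∈ {45}
|AC| ∈ {√(360·√(3) + 2089)}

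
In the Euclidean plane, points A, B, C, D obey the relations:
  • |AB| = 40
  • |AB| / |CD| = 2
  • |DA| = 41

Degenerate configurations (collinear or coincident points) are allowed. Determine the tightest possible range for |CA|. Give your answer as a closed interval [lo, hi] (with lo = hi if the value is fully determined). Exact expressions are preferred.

|AB| ∈ {40}
|AD| ∈ {41}
|CD| ∈ {20}
|BD| ∈ [1, 81]
|AC| ∈ [21, 61]
|BC| ∈ [0, 101]

|CA| ∈ [21, 61]  (≈ [21.0000, 61.0000])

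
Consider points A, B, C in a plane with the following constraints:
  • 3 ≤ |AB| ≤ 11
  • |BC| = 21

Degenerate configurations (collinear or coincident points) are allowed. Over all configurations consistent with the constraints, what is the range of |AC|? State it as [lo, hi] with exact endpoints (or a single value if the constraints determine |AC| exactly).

|AB| ∈ [3, 11]
|BC| ∈ {21}
|AC| ∈ [10, 32]

|AC| ∈ [10, 32]  (≈ [10.0000, 32.0000])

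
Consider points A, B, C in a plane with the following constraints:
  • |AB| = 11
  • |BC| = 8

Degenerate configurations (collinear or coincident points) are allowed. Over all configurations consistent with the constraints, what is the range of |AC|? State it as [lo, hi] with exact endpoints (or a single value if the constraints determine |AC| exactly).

|AB| ∈ {11}
|BC| ∈ {8}
|AC| ∈ [3, 19]

|AC| ∈ [3, 19]  (≈ [3.0000, 19.0000])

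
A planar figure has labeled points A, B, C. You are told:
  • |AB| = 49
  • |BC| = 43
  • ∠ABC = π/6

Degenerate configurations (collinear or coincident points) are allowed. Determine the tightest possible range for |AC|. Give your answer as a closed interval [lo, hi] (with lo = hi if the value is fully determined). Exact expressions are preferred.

|AC| = √(4250 - 2107·√(3))  (≈ 24.5065)

|AB| ∈ {49}
|BC| ∈ {43}
|AC| ∈ {√(4250 - 2107·√(3))}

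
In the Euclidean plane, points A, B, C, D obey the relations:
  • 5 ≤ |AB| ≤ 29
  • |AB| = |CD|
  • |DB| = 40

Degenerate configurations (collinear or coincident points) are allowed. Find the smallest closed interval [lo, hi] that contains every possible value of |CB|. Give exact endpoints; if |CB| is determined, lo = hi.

|AB| ∈ [5, 29]
|BD| ∈ {40}
|CD| ∈ [5, 29]
|AD| ∈ [11, 69]
|BC| ∈ [11, 69]
|AC| ∈ [0, 98]

|CB| ∈ [11, 69]  (≈ [11.0000, 69.0000])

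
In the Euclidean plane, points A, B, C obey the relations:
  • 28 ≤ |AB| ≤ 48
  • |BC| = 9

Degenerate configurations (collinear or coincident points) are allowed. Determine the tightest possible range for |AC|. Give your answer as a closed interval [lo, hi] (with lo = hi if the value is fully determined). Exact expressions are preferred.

|AB| ∈ [28, 48]
|BC| ∈ {9}
|AC| ∈ [19, 57]

|AC| ∈ [19, 57]  (≈ [19.0000, 57.0000])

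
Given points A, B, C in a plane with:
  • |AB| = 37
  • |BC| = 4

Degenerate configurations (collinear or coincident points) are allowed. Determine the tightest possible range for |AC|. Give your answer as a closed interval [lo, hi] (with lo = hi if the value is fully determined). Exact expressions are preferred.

|AC| ∈ [33, 41]  (≈ [33.0000, 41.0000])

|AB| ∈ {37}
|BC| ∈ {4}
|AC| ∈ [33, 41]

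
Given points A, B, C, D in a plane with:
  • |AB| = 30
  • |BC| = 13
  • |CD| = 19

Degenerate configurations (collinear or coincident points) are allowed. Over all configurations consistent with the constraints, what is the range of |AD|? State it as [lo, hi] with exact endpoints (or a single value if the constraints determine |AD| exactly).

|AD| ∈ [0, 62]  (≈ [0.0000, 62.0000])

|AB| ∈ {30}
|BC| ∈ {13}
|CD| ∈ {19}
|AC| ∈ [17, 43]
|BD| ∈ [6, 32]
|AD| ∈ [0, 62]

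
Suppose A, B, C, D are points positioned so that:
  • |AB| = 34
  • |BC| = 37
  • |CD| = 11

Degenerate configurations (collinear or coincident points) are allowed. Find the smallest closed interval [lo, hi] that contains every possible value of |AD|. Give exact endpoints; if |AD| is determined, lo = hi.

|AB| ∈ {34}
|BC| ∈ {37}
|CD| ∈ {11}
|AC| ∈ [3, 71]
|BD| ∈ [26, 48]
|AD| ∈ [0, 82]

|AD| ∈ [0, 82]  (≈ [0.0000, 82.0000])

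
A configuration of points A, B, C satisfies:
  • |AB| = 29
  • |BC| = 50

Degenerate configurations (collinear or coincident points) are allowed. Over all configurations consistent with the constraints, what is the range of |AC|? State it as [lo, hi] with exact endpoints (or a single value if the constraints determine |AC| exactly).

|AB| ∈ {29}
|BC| ∈ {50}
|AC| ∈ [21, 79]

|AC| ∈ [21, 79]  (≈ [21.0000, 79.0000])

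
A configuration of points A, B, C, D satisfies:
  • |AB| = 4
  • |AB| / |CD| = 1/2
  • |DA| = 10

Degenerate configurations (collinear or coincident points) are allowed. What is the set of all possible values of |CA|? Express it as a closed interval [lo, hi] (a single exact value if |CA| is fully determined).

|AB| ∈ {4}
|AD| ∈ {10}
|CD| ∈ {8}
|BD| ∈ [6, 14]
|AC| ∈ [2, 18]
|BC| ∈ [0, 22]

|CA| ∈ [2, 18]  (≈ [2.0000, 18.0000])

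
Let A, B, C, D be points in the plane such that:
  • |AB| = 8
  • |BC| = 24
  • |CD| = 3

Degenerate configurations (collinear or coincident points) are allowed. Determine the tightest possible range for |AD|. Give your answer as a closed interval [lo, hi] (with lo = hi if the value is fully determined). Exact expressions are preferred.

|AB| ∈ {8}
|BC| ∈ {24}
|CD| ∈ {3}
|AC| ∈ [16, 32]
|BD| ∈ [21, 27]
|AD| ∈ [13, 35]

|AD| ∈ [13, 35]  (≈ [13.0000, 35.0000])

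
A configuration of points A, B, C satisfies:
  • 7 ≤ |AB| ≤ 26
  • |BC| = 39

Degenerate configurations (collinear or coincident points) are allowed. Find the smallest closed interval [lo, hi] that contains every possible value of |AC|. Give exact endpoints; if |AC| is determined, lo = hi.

|AB| ∈ [7, 26]
|BC| ∈ {39}
|AC| ∈ [13, 65]

|AC| ∈ [13, 65]  (≈ [13.0000, 65.0000])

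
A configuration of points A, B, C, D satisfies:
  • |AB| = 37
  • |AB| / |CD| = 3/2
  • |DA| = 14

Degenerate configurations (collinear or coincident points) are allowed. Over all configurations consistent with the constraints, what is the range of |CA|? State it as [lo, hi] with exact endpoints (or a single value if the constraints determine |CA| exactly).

|AB| ∈ {37}
|AD| ∈ {14}
|CD| ∈ {74/3}
|BD| ∈ [23, 51]
|AC| ∈ [32/3, 116/3]
|BC| ∈ [0, 227/3]

|CA| ∈ [32/3, 116/3]  (≈ [10.6667, 38.6667])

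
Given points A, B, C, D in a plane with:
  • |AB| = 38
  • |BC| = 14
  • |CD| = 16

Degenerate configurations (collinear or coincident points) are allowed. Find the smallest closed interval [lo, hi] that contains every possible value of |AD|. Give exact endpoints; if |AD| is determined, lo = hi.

|AB| ∈ {38}
|BC| ∈ {14}
|CD| ∈ {16}
|AC| ∈ [24, 52]
|BD| ∈ [2, 30]
|AD| ∈ [8, 68]

|AD| ∈ [8, 68]  (≈ [8.0000, 68.0000])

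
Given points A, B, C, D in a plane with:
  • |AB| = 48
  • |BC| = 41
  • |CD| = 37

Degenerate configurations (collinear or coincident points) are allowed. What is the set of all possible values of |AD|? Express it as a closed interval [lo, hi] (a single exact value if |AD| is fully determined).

|AD| ∈ [0, 126]  (≈ [0.0000, 126.0000])

|AB| ∈ {48}
|BC| ∈ {41}
|CD| ∈ {37}
|AC| ∈ [7, 89]
|BD| ∈ [4, 78]
|AD| ∈ [0, 126]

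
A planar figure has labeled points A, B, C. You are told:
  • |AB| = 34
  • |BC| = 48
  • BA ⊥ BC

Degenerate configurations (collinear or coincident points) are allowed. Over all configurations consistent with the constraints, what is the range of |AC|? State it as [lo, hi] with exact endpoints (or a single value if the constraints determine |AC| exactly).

|AC| = 2·√(865)  (≈ 58.8218)

|AB| ∈ {34}
|BC| ∈ {48}
|AC| ∈ {2·√(865)}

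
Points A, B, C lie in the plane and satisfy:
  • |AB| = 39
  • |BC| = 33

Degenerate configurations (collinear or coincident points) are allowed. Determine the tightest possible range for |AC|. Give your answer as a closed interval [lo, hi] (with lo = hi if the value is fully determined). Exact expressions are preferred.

|AC| ∈ [6, 72]  (≈ [6.0000, 72.0000])

|AB| ∈ {39}
|BC| ∈ {33}
|AC| ∈ [6, 72]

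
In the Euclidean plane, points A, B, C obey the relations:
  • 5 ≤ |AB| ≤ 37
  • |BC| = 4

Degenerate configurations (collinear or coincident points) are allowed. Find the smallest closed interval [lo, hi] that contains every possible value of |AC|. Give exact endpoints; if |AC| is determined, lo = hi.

|AB| ∈ [5, 37]
|BC| ∈ {4}
|AC| ∈ [1, 41]

|AC| ∈ [1, 41]  (≈ [1.0000, 41.0000])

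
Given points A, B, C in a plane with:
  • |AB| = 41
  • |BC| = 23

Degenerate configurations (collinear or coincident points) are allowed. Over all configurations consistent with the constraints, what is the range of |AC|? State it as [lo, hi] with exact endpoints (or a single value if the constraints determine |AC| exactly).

|AC| ∈ [18, 64]  (≈ [18.0000, 64.0000])

|AB| ∈ {41}
|BC| ∈ {23}
|AC| ∈ [18, 64]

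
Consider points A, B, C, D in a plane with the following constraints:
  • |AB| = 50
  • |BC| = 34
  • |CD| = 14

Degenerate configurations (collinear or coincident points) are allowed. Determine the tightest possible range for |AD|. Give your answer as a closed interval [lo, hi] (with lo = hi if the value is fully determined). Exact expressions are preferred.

|AB| ∈ {50}
|BC| ∈ {34}
|CD| ∈ {14}
|AC| ∈ [16, 84]
|BD| ∈ [20, 48]
|AD| ∈ [2, 98]

|AD| ∈ [2, 98]  (≈ [2.0000, 98.0000])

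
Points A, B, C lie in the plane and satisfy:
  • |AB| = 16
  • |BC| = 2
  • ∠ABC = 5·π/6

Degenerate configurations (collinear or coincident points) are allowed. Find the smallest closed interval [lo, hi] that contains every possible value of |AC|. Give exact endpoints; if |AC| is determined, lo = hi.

|AB| ∈ {16}
|BC| ∈ {2}
|AC| ∈ {2·√(8·√(3) + 65)}

|AC| = 2·√(8·√(3) + 65)  (≈ 17.7602)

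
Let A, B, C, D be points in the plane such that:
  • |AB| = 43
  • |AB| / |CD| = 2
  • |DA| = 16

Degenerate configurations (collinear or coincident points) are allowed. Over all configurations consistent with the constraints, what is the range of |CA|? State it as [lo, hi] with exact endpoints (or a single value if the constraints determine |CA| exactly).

|AB| ∈ {43}
|AD| ∈ {16}
|CD| ∈ {43/2}
|BD| ∈ [27, 59]
|AC| ∈ [11/2, 75/2]
|BC| ∈ [11/2, 161/2]

|CA| ∈ [11/2, 75/2]  (≈ [5.5000, 37.5000])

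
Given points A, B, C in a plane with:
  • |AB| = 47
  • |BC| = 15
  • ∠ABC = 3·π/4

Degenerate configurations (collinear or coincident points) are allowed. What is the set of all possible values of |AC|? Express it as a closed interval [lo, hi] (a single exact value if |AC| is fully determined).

|AC| = √(705·√(2) + 2434)  (≈ 58.5749)

|AB| ∈ {47}
|BC| ∈ {15}
|AC| ∈ {√(705·√(2) + 2434)}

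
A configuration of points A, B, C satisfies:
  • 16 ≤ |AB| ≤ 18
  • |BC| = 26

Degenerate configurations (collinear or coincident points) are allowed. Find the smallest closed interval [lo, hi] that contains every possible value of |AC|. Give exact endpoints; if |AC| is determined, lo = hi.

|AB| ∈ [16, 18]
|BC| ∈ {26}
|AC| ∈ [8, 44]

|AC| ∈ [8, 44]  (≈ [8.0000, 44.0000])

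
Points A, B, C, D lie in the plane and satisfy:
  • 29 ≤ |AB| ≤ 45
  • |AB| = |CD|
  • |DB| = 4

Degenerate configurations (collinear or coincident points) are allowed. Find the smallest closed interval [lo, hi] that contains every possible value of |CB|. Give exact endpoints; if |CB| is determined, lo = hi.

|AB| ∈ [29, 45]
|BD| ∈ {4}
|CD| ∈ [29, 45]
|AD| ∈ [25, 49]
|BC| ∈ [25, 49]
|AC| ∈ [0, 94]

|CB| ∈ [25, 49]  (≈ [25.0000, 49.0000])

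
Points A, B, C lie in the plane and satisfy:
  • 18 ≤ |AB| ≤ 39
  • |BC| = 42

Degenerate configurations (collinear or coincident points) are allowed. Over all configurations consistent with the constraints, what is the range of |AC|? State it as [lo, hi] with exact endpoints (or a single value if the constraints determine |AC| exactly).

|AC| ∈ [3, 81]  (≈ [3.0000, 81.0000])

|AB| ∈ [18, 39]
|BC| ∈ {42}
|AC| ∈ [3, 81]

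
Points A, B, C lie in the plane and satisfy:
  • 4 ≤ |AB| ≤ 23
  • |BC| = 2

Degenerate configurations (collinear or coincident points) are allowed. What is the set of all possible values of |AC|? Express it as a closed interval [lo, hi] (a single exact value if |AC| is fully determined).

|AC| ∈ [2, 25]  (≈ [2.0000, 25.0000])

|AB| ∈ [4, 23]
|BC| ∈ {2}
|AC| ∈ [2, 25]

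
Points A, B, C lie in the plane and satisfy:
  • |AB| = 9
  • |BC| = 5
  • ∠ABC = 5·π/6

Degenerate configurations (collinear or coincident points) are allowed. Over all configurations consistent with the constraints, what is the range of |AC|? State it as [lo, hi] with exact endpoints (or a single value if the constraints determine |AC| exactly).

|AB| ∈ {9}
|BC| ∈ {5}
|AC| ∈ {√(45·√(3) + 106)}

|AC| = √(45·√(3) + 106)  (≈ 13.5625)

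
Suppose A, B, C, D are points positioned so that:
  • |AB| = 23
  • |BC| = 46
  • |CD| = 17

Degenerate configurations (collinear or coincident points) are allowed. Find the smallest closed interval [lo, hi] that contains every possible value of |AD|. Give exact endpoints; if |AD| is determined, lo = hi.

|AB| ∈ {23}
|BC| ∈ {46}
|CD| ∈ {17}
|AC| ∈ [23, 69]
|BD| ∈ [29, 63]
|AD| ∈ [6, 86]

|AD| ∈ [6, 86]  (≈ [6.0000, 86.0000])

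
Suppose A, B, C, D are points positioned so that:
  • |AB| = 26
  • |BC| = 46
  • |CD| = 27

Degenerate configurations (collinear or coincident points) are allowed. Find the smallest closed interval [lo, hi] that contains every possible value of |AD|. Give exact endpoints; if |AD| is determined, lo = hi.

|AD| ∈ [0, 99]  (≈ [0.0000, 99.0000])

|AB| ∈ {26}
|BC| ∈ {46}
|CD| ∈ {27}
|AC| ∈ [20, 72]
|BD| ∈ [19, 73]
|AD| ∈ [0, 99]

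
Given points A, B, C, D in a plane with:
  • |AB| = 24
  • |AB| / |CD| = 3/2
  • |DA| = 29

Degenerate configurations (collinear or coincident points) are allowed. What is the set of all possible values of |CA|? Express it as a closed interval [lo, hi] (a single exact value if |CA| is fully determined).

|CA| ∈ [13, 45]  (≈ [13.0000, 45.0000])

|AB| ∈ {24}
|AD| ∈ {29}
|CD| ∈ {16}
|BD| ∈ [5, 53]
|AC| ∈ [13, 45]
|BC| ∈ [0, 69]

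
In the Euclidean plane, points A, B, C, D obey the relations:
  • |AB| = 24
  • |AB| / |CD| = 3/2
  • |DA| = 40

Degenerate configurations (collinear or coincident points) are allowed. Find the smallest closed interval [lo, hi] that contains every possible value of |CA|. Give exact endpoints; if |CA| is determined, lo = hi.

|CA| ∈ [24, 56]  (≈ [24.0000, 56.0000])

|AB| ∈ {24}
|AD| ∈ {40}
|CD| ∈ {16}
|BD| ∈ [16, 64]
|AC| ∈ [24, 56]
|BC| ∈ [0, 80]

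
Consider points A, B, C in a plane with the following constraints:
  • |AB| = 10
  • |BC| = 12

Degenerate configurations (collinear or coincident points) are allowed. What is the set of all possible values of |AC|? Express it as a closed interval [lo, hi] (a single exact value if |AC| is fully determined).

|AC| ∈ [2, 22]  (≈ [2.0000, 22.0000])

|AB| ∈ {10}
|BC| ∈ {12}
|AC| ∈ [2, 22]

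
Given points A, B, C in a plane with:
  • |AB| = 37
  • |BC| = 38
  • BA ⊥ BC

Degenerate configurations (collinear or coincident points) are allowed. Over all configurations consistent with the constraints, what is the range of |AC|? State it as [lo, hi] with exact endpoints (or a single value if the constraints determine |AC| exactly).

|AC| = √(2813)  (≈ 53.0377)

|AB| ∈ {37}
|BC| ∈ {38}
|AC| ∈ {√(2813)}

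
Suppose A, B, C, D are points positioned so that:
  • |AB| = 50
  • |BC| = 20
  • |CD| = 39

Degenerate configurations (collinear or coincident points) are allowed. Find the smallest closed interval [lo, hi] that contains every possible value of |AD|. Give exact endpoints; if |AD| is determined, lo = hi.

|AB| ∈ {50}
|BC| ∈ {20}
|CD| ∈ {39}
|AC| ∈ [30, 70]
|BD| ∈ [19, 59]
|AD| ∈ [0, 109]

|AD| ∈ [0, 109]  (≈ [0.0000, 109.0000])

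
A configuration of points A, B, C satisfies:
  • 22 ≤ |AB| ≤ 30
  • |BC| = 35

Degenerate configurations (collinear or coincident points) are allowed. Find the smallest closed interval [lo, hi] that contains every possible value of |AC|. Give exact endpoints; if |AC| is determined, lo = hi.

|AB| ∈ [22, 30]
|BC| ∈ {35}
|AC| ∈ [5, 65]

|AC| ∈ [5, 65]  (≈ [5.0000, 65.0000])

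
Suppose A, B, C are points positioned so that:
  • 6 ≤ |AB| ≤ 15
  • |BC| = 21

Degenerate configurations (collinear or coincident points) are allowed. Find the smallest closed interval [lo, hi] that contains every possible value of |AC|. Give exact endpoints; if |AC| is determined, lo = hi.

|AC| ∈ [6, 36]  (≈ [6.0000, 36.0000])

|AB| ∈ [6, 15]
|BC| ∈ {21}
|AC| ∈ [6, 36]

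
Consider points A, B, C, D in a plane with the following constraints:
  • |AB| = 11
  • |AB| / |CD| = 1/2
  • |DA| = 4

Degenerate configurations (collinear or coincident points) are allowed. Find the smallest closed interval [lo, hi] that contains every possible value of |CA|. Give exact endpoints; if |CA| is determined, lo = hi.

|AB| ∈ {11}
|AD| ∈ {4}
|CD| ∈ {22}
|BD| ∈ [7, 15]
|AC| ∈ [18, 26]
|BC| ∈ [7, 37]

|CA| ∈ [18, 26]  (≈ [18.0000, 26.0000])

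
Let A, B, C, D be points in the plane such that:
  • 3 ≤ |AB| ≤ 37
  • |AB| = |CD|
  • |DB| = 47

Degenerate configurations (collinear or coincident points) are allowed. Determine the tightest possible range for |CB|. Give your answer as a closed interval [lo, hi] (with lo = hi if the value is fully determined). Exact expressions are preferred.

|CB| ∈ [10, 84]  (≈ [10.0000, 84.0000])

|AB| ∈ [3, 37]
|BD| ∈ {47}
|CD| ∈ [3, 37]
|AD| ∈ [10, 84]
|BC| ∈ [10, 84]
|AC| ∈ [0, 121]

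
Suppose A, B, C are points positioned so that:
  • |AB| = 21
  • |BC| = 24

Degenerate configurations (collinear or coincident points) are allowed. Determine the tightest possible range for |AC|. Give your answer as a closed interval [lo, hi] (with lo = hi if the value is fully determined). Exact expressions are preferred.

|AB| ∈ {21}
|BC| ∈ {24}
|AC| ∈ [3, 45]

|AC| ∈ [3, 45]  (≈ [3.0000, 45.0000])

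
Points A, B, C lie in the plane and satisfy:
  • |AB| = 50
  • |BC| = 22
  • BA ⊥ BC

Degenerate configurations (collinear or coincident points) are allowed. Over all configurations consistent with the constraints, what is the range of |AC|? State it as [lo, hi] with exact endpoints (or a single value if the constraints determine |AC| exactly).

|AC| = 2·√(746)  (≈ 54.6260)

|AB| ∈ {50}
|BC| ∈ {22}
|AC| ∈ {2·√(746)}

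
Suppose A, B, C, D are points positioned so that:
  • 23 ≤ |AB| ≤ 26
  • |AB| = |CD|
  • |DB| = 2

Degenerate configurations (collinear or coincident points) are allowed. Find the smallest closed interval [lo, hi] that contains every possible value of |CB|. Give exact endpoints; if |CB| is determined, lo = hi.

|AB| ∈ [23, 26]
|BD| ∈ {2}
|CD| ∈ [23, 26]
|AD| ∈ [21, 28]
|BC| ∈ [21, 28]
|AC| ∈ [0, 54]

|CB| ∈ [21, 28]  (≈ [21.0000, 28.0000])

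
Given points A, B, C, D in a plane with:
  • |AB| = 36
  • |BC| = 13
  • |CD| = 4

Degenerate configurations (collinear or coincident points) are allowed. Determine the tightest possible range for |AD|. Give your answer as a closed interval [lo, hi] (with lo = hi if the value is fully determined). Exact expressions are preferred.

|AB| ∈ {36}
|BC| ∈ {13}
|CD| ∈ {4}
|AC| ∈ [23, 49]
|BD| ∈ [9, 17]
|AD| ∈ [19, 53]

|AD| ∈ [19, 53]  (≈ [19.0000, 53.0000])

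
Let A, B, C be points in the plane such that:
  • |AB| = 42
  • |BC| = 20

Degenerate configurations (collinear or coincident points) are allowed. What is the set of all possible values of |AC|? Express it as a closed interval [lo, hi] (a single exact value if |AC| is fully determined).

|AC| ∈ [22, 62]  (≈ [22.0000, 62.0000])

|AB| ∈ {42}
|BC| ∈ {20}
|AC| ∈ [22, 62]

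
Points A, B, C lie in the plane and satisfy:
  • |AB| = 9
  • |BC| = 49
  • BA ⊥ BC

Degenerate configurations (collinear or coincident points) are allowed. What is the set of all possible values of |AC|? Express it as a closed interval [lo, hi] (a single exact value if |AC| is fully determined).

|AB| ∈ {9}
|BC| ∈ {49}
|AC| ∈ {√(2482)}

|AC| = √(2482)  (≈ 49.8197)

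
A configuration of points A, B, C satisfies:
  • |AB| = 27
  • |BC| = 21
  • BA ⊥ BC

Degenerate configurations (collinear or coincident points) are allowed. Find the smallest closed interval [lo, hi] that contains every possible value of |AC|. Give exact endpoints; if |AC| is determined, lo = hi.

|AB| ∈ {27}
|BC| ∈ {21}
|AC| ∈ {3·√(130)}

|AC| = 3·√(130)  (≈ 34.2053)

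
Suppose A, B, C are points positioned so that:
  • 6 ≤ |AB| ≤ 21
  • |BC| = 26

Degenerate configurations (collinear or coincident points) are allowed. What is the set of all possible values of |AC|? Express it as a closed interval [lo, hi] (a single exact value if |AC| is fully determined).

|AB| ∈ [6, 21]
|BC| ∈ {26}
|AC| ∈ [5, 47]

|AC| ∈ [5, 47]  (≈ [5.0000, 47.0000])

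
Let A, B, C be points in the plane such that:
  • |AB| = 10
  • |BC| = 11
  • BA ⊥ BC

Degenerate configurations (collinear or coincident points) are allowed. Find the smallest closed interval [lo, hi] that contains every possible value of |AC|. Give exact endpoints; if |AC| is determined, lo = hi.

|AC| = √(221)  (≈ 14.8661)

|AB| ∈ {10}
|BC| ∈ {11}
|AC| ∈ {√(221)}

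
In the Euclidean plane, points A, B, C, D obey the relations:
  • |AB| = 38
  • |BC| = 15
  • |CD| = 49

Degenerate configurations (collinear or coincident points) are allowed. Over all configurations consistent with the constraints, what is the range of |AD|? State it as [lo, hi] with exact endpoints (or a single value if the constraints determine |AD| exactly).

|AB| ∈ {38}
|BC| ∈ {15}
|CD| ∈ {49}
|AC| ∈ [23, 53]
|BD| ∈ [34, 64]
|AD| ∈ [0, 102]

|AD| ∈ [0, 102]  (≈ [0.0000, 102.0000])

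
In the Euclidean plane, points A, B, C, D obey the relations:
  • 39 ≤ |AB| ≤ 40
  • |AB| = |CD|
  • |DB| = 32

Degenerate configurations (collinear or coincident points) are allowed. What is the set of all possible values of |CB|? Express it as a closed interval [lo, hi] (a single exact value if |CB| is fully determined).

|CB| ∈ [7, 72]  (≈ [7.0000, 72.0000])

|AB| ∈ [39, 40]
|BD| ∈ {32}
|CD| ∈ [39, 40]
|AD| ∈ [7, 72]
|BC| ∈ [7, 72]
|AC| ∈ [0, 112]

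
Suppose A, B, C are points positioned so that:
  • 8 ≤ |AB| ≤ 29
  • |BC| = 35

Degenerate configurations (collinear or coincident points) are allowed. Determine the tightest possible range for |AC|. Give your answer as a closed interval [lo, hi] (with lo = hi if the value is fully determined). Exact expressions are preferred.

|AB| ∈ [8, 29]
|BC| ∈ {35}
|AC| ∈ [6, 64]

|AC| ∈ [6, 64]  (≈ [6.0000, 64.0000])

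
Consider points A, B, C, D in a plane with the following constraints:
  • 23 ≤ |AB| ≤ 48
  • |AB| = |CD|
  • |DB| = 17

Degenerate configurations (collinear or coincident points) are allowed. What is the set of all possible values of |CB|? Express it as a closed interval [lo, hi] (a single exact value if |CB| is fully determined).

|AB| ∈ [23, 48]
|BD| ∈ {17}
|CD| ∈ [23, 48]
|AD| ∈ [6, 65]
|BC| ∈ [6, 65]
|AC| ∈ [0, 113]

|CB| ∈ [6, 65]  (≈ [6.0000, 65.0000])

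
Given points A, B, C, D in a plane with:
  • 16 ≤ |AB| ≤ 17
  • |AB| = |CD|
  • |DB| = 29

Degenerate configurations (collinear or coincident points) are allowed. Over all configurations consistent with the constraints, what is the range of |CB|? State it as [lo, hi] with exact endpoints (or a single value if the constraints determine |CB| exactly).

|AB| ∈ [16, 17]
|BD| ∈ {29}
|CD| ∈ [16, 17]
|AD| ∈ [12, 46]
|BC| ∈ [12, 46]
|AC| ∈ [0, 63]

|CB| ∈ [12, 46]  (≈ [12.0000, 46.0000])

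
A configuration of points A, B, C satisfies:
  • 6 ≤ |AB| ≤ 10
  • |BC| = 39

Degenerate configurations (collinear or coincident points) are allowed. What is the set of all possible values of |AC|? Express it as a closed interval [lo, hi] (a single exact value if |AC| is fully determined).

|AB| ∈ [6, 10]
|BC| ∈ {39}
|AC| ∈ [29, 49]

|AC| ∈ [29, 49]  (≈ [29.0000, 49.0000])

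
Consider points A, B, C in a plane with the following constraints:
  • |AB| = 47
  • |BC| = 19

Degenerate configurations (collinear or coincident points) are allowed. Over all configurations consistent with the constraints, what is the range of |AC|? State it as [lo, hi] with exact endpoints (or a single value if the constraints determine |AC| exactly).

|AC| ∈ [28, 66]  (≈ [28.0000, 66.0000])

|AB| ∈ {47}
|BC| ∈ {19}
|AC| ∈ [28, 66]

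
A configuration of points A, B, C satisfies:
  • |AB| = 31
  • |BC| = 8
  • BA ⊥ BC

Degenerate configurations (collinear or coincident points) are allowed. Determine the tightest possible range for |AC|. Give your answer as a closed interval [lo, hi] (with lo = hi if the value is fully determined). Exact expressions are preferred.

|AB| ∈ {31}
|BC| ∈ {8}
|AC| ∈ {5·√(41)}

|AC| = 5·√(41)  (≈ 32.0156)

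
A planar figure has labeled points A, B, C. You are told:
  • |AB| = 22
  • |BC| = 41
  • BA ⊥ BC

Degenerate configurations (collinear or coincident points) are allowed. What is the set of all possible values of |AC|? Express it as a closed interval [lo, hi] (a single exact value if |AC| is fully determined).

|AB| ∈ {22}
|BC| ∈ {41}
|AC| ∈ {√(2165)}

|AC| = √(2165)  (≈ 46.5296)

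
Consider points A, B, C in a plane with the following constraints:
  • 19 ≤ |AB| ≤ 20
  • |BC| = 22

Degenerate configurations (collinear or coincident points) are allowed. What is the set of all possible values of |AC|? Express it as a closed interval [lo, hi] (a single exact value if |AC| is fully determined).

|AC| ∈ [2, 42]  (≈ [2.0000, 42.0000])

|AB| ∈ [19, 20]
|BC| ∈ {22}
|AC| ∈ [2, 42]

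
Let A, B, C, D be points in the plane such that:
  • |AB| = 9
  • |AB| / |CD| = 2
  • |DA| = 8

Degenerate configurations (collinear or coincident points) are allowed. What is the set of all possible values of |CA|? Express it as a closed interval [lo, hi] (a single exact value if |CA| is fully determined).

|AB| ∈ {9}
|AD| ∈ {8}
|CD| ∈ {9/2}
|BD| ∈ [1, 17]
|AC| ∈ [7/2, 25/2]
|BC| ∈ [0, 43/2]

|CA| ∈ [7/2, 25/2]  (≈ [3.5000, 12.5000])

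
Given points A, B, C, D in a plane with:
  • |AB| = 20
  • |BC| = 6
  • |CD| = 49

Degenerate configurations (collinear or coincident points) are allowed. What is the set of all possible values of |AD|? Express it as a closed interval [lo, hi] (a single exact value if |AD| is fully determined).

|AD| ∈ [23, 75]  (≈ [23.0000, 75.0000])

|AB| ∈ {20}
|BC| ∈ {6}
|CD| ∈ {49}
|AC| ∈ [14, 26]
|BD| ∈ [43, 55]
|AD| ∈ [23, 75]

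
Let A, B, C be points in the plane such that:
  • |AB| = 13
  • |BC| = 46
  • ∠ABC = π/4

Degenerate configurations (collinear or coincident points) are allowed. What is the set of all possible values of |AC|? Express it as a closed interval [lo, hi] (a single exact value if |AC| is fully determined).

|AC| = √(2285 - 598·√(2))  (≈ 37.9381)

|AB| ∈ {13}
|BC| ∈ {46}
|AC| ∈ {√(2285 - 598·√(2))}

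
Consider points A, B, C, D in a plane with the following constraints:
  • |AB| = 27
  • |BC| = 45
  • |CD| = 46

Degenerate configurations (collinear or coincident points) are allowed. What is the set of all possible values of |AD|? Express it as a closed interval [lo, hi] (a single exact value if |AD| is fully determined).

|AB| ∈ {27}
|BC| ∈ {45}
|CD| ∈ {46}
|AC| ∈ [18, 72]
|BD| ∈ [1, 91]
|AD| ∈ [0, 118]

|AD| ∈ [0, 118]  (≈ [0.0000, 118.0000])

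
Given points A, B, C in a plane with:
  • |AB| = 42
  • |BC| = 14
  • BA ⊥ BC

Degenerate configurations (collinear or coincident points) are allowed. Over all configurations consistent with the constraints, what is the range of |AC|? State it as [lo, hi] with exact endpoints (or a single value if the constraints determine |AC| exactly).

|AC| = 14·√(10)  (≈ 44.2719)

|AB| ∈ {42}
|BC| ∈ {14}
|AC| ∈ {14·√(10)}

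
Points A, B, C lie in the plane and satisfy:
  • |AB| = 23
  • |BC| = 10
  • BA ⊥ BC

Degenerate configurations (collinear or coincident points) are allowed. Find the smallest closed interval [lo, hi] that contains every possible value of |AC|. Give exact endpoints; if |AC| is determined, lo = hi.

|AB| ∈ {23}
|BC| ∈ {10}
|AC| ∈ {√(629)}

|AC| = √(629)  (≈ 25.0799)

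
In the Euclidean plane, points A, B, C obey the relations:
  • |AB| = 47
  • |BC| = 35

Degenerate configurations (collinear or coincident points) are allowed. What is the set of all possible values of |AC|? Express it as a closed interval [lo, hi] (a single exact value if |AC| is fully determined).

|AC| ∈ [12, 82]  (≈ [12.0000, 82.0000])

|AB| ∈ {47}
|BC| ∈ {35}
|AC| ∈ [12, 82]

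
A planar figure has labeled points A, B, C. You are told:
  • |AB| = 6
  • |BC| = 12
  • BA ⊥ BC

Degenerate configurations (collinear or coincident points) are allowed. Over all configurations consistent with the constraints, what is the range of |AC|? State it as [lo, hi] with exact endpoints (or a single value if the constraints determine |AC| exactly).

|AC| = 6·√(5)  (≈ 13.4164)

|AB| ∈ {6}
|BC| ∈ {12}
|AC| ∈ {6·√(5)}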